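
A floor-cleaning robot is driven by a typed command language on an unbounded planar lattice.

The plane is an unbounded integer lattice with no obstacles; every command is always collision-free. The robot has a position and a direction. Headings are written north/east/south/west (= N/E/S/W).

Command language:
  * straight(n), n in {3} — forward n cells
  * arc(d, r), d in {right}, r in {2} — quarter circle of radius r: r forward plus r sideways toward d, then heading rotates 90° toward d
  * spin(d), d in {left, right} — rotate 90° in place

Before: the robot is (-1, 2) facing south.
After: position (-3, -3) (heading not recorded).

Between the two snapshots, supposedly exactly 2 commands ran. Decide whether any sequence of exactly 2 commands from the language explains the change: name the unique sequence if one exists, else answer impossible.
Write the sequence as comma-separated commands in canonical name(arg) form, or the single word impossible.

straight(3), arc(right, 2)

key: order matters: swapping straight(3) and arc(right, 2) lands elsewhere
start: (-1, 2) facing south
[1] after straight(3): (-1, -1) facing south
[2] after arc(right, 2): (-3, -3) facing west
uniquely the one of 16 2-step routes that fits.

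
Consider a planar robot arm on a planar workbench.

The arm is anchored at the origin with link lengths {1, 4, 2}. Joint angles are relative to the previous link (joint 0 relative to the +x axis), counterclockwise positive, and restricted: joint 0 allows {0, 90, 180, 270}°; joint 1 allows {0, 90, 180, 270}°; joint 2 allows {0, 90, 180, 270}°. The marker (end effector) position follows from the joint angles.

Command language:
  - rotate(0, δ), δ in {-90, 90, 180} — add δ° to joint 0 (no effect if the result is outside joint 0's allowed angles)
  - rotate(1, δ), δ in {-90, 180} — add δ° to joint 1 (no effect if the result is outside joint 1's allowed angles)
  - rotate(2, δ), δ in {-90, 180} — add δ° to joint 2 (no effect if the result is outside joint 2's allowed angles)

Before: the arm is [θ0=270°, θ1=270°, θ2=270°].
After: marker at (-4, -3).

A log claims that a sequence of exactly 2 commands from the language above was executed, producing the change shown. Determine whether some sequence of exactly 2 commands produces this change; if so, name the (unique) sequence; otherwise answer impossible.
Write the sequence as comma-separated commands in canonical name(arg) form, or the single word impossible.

rotate(2, -90), rotate(2, -90)

start: [θ0=270°, θ1=270°, θ2=270°]
t=1 rotate(2, -90) ⇒ [θ0=270°, θ1=270°, θ2=180°]
t=2 rotate(2, -90) ⇒ [θ0=270°, θ1=270°, θ2=90°]
uniquely the one of 49 2-step routes that fits.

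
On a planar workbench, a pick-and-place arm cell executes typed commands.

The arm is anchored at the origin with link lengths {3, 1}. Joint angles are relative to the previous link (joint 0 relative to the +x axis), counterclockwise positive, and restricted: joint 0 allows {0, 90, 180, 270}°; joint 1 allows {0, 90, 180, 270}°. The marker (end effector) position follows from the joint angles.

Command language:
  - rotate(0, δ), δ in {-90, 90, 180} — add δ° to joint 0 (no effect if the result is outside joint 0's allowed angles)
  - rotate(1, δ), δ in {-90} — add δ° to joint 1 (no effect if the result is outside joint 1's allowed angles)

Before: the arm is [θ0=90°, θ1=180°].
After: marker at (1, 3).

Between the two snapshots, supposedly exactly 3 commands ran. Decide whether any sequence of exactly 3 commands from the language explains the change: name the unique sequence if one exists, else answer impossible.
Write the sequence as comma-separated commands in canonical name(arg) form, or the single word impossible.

rotate(1, -90), rotate(1, -90), rotate(1, -90)

from: [θ0=90°, θ1=180°]
[1] after rotate(1, -90): [θ0=90°, θ1=90°]
[2] after rotate(1, -90): [θ0=90°, θ1=0°]
[3] after rotate(1, -90): [θ0=90°, θ1=270°]
no rival 3-sequence matches.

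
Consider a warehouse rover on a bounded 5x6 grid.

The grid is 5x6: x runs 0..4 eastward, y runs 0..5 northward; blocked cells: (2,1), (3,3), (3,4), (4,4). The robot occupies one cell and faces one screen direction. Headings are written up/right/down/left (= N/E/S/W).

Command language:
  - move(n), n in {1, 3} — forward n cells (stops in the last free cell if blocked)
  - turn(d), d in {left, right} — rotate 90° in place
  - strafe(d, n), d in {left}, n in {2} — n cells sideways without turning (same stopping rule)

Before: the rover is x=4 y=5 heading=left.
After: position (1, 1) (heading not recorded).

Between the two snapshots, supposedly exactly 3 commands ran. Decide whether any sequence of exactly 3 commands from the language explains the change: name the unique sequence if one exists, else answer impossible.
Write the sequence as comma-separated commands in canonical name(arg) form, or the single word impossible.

move(3), strafe(left, 2), strafe(left, 2)

key: running strafe(left, 2) before move(3) would end elsewhere — order is forced
initial: x=4 y=5 heading=left
1. move(3) → x=1 y=5 heading=left
2. strafe(left, 2) → x=1 y=3 heading=left
3. strafe(left, 2) → x=1 y=1 heading=left
all 125 alternatives checked — unique.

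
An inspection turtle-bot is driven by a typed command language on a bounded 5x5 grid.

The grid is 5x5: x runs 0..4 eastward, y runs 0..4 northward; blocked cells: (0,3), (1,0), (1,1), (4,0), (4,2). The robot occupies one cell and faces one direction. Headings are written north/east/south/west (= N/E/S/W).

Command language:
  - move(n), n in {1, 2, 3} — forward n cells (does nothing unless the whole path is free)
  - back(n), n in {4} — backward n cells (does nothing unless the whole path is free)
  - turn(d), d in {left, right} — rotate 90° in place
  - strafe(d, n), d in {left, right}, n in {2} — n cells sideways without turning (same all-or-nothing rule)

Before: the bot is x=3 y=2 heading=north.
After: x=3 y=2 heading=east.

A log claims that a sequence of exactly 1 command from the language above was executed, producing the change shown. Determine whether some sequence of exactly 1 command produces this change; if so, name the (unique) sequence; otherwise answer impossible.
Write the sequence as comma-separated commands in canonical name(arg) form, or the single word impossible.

turn(right)

key: parked at (3,2) the whole time — nothing moves the robot
start: x=3 y=2 heading=north
t=1 turn(right) ⇒ x=3 y=2 heading=east
uniquely the one of 8 1-step routes that fits.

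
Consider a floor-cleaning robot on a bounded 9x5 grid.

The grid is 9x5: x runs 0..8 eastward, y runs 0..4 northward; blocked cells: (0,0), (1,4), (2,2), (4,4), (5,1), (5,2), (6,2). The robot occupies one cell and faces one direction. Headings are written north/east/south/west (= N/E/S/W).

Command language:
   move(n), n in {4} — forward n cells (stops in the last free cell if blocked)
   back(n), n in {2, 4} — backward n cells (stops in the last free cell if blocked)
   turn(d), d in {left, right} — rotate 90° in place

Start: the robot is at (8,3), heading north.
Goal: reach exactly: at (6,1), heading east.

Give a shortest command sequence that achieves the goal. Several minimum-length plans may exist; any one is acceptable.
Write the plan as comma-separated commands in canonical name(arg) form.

start: at (8,3), heading north
t=1 back(2) ⇒ at (8,1), heading north
t=2 turn(right) ⇒ at (8,1), heading east
t=3 back(2) ⇒ at (6,1), heading east
no 2-step plan works, so 3 is optimal.

back(2), turn(right), back(2)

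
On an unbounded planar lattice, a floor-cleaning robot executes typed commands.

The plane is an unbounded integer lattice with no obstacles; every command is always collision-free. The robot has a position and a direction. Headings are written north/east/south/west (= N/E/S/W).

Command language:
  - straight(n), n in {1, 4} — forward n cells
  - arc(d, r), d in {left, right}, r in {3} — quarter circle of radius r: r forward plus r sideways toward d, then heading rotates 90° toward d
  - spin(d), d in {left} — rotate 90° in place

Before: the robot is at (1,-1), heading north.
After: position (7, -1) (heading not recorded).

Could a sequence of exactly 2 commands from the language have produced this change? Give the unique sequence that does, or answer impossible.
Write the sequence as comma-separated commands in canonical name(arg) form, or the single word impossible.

arc(right, 3), arc(right, 3)

begin: at (1,-1), heading north
1. arc(right, 3) → at (4,2), heading east
2. arc(right, 3) → at (7,-1), heading south
all 25 alternatives checked — unique.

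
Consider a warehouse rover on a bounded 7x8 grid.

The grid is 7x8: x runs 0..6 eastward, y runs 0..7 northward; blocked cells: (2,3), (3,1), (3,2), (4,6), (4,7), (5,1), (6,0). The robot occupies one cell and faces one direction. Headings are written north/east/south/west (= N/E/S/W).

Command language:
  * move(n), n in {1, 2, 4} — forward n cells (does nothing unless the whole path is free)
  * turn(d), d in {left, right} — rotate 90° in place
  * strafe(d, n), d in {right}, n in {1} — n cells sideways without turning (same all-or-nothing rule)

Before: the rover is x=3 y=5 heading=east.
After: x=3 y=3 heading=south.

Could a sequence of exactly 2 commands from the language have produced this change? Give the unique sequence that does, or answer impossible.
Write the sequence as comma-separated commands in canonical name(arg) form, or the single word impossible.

turn(right), move(2)

key: order matters: swapping turn(right) and move(2) lands elsewhere
begin: x=3 y=5 heading=east
step 1 (turn(right)): x=3 y=5 heading=south
step 2 (move(2)): x=3 y=3 heading=south
uniquely the one of 36 2-step routes that fits.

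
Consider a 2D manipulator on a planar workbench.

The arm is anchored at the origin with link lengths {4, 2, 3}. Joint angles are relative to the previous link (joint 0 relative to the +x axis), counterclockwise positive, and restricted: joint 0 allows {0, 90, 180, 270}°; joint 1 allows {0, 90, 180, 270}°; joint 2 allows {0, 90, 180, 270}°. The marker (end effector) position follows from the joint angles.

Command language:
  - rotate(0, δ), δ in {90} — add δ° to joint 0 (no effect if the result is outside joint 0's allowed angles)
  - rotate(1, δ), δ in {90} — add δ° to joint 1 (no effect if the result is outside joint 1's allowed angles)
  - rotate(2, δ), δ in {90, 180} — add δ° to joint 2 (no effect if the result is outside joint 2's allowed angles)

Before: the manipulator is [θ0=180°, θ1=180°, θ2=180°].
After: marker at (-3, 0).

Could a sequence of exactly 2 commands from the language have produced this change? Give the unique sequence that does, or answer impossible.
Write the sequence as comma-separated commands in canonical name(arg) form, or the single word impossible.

rotate(1, 90), rotate(1, 90)

initial: [θ0=180°, θ1=180°, θ2=180°]
step 1 (rotate(1, 90)): [θ0=180°, θ1=270°, θ2=180°]
step 2 (rotate(1, 90)): [θ0=180°, θ1=0°, θ2=180°]
uniquely the one of 16 2-step routes that fits.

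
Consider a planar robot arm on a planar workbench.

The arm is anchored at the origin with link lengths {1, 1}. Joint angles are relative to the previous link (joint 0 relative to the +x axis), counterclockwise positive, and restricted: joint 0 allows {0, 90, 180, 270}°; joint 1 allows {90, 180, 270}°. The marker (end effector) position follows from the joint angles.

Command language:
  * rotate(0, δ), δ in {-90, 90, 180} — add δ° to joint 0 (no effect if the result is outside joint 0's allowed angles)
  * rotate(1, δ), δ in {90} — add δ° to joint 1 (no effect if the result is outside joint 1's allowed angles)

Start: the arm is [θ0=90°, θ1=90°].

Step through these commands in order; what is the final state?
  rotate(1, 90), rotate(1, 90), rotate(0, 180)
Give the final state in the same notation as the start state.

[θ0=270°, θ1=270°]

begin: [θ0=90°, θ1=90°]
t=1 rotate(1, 90) ⇒ [θ0=90°, θ1=180°]
t=2 rotate(1, 90) ⇒ [θ0=90°, θ1=270°]
t=3 rotate(0, 180) ⇒ [θ0=270°, θ1=270°]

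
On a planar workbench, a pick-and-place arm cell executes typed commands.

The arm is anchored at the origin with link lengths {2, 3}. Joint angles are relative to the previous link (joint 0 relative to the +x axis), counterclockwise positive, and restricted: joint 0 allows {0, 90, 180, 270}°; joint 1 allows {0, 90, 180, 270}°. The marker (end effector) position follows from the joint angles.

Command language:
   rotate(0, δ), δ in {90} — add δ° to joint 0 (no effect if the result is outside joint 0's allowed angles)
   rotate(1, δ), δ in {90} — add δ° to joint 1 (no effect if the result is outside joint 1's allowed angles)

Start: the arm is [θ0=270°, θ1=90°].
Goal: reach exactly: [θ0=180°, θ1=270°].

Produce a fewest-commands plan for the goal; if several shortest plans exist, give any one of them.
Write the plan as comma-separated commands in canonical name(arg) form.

rotate(1, 90), rotate(1, 90), rotate(0, 90), rotate(0, 90), rotate(0, 90)

initial: [θ0=270°, θ1=90°]
1. rotate(1, 90) → [θ0=270°, θ1=180°]
2. rotate(1, 90) → [θ0=270°, θ1=270°]
3. rotate(0, 90) → [θ0=0°, θ1=270°]
4. rotate(0, 90) → [θ0=90°, θ1=270°]
5. rotate(0, 90) → [θ0=180°, θ1=270°]
nothing shorter than 5 reaches the goal.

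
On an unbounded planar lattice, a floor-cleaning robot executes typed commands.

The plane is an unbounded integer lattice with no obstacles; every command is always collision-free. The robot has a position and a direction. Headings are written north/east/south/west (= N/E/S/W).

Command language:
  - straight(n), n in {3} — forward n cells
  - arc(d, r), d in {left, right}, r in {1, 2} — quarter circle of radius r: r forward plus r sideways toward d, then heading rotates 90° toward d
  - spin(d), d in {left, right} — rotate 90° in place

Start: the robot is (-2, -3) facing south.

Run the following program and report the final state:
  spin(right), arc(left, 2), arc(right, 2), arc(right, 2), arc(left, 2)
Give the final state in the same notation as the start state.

t0: (-2, -3) facing south
1. spin(right) → (-2, -3) facing west
2. arc(left, 2) → (-4, -5) facing south
3. arc(right, 2) → (-6, -7) facing west
4. arc(right, 2) → (-8, -5) facing north
5. arc(left, 2) → (-10, -3) facing west

(-10, -3) facing west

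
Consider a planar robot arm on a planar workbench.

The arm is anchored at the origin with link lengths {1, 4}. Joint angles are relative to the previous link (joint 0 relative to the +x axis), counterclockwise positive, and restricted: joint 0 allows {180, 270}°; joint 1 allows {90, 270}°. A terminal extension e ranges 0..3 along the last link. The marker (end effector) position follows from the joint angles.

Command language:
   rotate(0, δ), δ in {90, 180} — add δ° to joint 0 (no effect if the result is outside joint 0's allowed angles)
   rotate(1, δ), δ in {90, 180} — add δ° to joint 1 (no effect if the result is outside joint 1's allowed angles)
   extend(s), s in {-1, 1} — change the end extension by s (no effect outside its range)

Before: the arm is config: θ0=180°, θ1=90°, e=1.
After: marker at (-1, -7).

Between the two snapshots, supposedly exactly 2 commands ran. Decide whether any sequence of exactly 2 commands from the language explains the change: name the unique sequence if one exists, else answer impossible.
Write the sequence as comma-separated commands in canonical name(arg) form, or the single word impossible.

start: config: θ0=180°, θ1=90°, e=1
1. extend(1) → config: θ0=180°, θ1=90°, e=2
2. extend(1) → config: θ0=180°, θ1=90°, e=3
no rival 2-sequence matches.

extend(1), extend(1)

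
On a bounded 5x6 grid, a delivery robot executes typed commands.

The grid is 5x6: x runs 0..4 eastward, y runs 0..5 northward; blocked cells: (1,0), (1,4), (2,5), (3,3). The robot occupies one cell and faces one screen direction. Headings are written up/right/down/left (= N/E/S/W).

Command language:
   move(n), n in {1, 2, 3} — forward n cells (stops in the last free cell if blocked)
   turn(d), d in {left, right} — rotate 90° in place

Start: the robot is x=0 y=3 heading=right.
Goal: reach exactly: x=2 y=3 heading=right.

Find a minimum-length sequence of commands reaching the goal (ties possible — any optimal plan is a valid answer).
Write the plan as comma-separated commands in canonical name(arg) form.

move(3)

initial: x=0 y=3 heading=right
[1] after move(3): x=2 y=3 heading=right
nothing shorter than 1 reaches the goal.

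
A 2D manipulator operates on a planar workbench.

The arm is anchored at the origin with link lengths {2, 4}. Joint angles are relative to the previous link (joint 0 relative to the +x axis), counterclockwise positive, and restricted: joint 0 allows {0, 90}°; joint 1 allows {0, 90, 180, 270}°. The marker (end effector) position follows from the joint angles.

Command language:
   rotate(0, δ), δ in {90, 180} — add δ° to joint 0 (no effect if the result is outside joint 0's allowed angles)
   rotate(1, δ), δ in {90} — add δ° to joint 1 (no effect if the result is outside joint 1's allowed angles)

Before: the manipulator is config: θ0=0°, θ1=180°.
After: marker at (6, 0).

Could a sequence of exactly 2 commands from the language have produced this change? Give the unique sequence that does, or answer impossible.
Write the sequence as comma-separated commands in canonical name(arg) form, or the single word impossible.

rotate(1, 90), rotate(1, 90)

t0: config: θ0=0°, θ1=180°
t=1 rotate(1, 90) ⇒ config: θ0=0°, θ1=270°
t=2 rotate(1, 90) ⇒ config: θ0=0°, θ1=0°
no other 2-command option fits: unique.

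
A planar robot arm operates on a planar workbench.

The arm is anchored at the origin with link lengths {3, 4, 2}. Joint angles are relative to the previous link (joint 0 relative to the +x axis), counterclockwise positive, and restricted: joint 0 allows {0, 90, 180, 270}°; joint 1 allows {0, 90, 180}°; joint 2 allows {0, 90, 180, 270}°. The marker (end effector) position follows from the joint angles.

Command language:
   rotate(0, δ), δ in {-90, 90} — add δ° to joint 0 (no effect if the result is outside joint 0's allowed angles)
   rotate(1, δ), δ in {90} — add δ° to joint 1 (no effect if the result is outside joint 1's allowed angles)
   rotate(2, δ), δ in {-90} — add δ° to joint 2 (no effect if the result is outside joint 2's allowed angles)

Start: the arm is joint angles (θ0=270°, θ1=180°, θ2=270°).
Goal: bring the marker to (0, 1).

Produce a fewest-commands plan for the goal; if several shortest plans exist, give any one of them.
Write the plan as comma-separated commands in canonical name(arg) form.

from: joint angles (θ0=270°, θ1=180°, θ2=270°)
1. rotate(0, 90) → joint angles (θ0=0°, θ1=180°, θ2=270°)
2. rotate(0, 90) → joint angles (θ0=90°, θ1=180°, θ2=270°)
3. rotate(2, -90) → joint angles (θ0=90°, θ1=180°, θ2=180°)
nothing shorter than 3 reaches the goal.

rotate(0, 90), rotate(0, 90), rotate(2, -90)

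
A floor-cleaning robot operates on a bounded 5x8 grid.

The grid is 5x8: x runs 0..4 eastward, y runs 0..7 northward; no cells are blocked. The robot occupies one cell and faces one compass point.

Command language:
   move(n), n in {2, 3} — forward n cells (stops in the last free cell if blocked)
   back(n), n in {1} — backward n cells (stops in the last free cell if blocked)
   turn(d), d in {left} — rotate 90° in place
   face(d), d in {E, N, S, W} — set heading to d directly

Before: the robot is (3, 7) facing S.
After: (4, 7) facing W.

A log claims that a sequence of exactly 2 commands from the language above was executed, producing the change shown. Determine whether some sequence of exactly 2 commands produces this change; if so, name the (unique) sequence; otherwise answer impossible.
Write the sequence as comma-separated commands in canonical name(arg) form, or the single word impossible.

key: order matters: swapping face(W) and back(1) lands elsewhere
begin: (3, 7) facing S
step 1 (face(W)): (3, 7) facing W
step 2 (back(1)): (4, 7) facing W
no rival 2-sequence matches.

face(W), back(1)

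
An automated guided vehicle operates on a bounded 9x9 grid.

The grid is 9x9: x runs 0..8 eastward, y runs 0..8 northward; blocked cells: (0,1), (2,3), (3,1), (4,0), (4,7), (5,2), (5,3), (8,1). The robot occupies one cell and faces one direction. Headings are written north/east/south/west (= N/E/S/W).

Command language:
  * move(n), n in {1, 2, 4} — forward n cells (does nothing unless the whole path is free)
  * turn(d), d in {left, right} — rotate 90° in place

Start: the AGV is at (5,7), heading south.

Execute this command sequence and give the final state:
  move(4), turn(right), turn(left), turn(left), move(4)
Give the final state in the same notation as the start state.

at (5,7), heading east

from: at (5,7), heading south
step 1 (move(4)): at (5,7), heading south
step 2 (turn(right)): at (5,7), heading west
step 3 (turn(left)): at (5,7), heading south
step 4 (turn(left)): at (5,7), heading east
step 5 (move(4)): at (5,7), heading east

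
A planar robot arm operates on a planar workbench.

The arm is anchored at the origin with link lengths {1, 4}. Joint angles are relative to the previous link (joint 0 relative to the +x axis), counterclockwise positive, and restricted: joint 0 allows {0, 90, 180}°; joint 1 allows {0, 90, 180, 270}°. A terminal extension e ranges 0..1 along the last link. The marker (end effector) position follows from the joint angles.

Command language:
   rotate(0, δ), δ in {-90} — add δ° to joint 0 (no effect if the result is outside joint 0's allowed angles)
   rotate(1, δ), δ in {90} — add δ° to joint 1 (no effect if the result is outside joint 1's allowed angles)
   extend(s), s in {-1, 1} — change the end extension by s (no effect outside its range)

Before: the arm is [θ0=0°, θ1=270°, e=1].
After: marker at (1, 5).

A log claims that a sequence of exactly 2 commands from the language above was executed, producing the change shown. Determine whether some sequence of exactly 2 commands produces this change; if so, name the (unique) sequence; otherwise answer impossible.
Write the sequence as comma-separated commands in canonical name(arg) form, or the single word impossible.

rotate(1, 90), rotate(1, 90)

start: [θ0=0°, θ1=270°, e=1]
1. rotate(1, 90) → [θ0=0°, θ1=0°, e=1]
2. rotate(1, 90) → [θ0=0°, θ1=90°, e=1]
uniquely the one of 16 2-step routes that fits.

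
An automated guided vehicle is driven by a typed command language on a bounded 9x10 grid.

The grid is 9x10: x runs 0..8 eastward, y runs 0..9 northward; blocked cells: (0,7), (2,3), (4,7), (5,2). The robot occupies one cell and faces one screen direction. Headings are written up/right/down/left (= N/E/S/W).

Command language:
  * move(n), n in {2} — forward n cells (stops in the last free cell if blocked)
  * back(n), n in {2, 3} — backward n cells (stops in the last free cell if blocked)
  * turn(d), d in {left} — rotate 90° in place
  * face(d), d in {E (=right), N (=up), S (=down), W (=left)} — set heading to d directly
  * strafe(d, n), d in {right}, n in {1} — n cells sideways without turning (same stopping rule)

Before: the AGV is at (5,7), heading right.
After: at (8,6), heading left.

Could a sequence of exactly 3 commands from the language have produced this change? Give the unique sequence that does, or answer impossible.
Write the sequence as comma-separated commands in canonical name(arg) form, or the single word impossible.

key: position moved to (8,6) AND the heading swung to W — translation plus rotation needed
t0: at (5,7), heading right
1. strafe(right, 1) → at (5,6), heading right
2. face(W) → at (5,6), heading left
3. back(3) → at (8,6), heading left
uniquely the one of 729 3-step routes that fits.

strafe(right, 1), face(W), back(3)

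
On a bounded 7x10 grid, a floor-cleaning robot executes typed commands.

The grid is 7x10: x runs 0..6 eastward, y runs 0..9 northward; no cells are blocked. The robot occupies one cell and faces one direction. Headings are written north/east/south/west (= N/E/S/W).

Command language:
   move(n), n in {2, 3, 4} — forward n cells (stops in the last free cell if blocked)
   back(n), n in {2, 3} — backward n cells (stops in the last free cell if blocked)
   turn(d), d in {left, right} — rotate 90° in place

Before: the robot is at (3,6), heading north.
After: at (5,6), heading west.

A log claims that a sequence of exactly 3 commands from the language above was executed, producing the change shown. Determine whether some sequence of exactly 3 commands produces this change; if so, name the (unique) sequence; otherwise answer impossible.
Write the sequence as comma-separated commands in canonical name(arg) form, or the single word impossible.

impossible

all 343 sequences checked — none match.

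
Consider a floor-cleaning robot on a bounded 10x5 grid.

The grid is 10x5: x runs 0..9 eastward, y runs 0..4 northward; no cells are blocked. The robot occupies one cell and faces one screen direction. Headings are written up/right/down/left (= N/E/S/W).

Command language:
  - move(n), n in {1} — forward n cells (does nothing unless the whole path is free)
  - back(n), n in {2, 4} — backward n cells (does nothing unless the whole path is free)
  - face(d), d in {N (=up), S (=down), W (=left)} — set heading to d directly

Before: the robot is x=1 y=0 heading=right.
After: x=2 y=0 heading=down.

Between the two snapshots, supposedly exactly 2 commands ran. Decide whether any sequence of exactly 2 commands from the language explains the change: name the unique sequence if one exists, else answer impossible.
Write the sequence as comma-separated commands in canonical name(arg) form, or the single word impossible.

move(1), face(S)

key: cell and facing (now S) both changed — the 2 commands mix motion and turning
start: x=1 y=0 heading=right
step 1 (move(1)): x=2 y=0 heading=right
step 2 (face(S)): x=2 y=0 heading=down
uniquely the one of 36 2-step routes that fits.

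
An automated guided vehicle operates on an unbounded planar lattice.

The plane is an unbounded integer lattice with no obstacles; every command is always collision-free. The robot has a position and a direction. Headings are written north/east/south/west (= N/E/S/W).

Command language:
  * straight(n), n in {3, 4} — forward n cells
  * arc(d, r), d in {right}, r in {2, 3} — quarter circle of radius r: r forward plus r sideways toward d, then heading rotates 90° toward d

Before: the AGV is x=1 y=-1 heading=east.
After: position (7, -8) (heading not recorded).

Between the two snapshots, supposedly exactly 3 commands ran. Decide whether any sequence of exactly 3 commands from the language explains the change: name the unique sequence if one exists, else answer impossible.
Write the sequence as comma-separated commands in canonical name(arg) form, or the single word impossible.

key: order matters: swapping straight(3) and straight(4) lands elsewhere
t0: x=1 y=-1 heading=east
1. straight(3) → x=4 y=-1 heading=east
2. arc(right, 3) → x=7 y=-4 heading=south
3. straight(4) → x=7 y=-8 heading=south
all 64 alternatives checked — unique.

straight(3), arc(right, 3), straight(4)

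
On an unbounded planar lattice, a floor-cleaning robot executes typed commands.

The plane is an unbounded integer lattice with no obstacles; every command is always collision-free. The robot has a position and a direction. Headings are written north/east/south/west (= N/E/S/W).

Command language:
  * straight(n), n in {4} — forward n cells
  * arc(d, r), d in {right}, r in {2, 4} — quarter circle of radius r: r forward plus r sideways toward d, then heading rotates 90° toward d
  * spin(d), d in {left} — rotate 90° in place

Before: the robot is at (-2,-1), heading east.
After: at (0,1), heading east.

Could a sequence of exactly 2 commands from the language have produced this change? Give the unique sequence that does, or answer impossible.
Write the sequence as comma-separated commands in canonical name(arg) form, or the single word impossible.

key: heading stays E — rotations cancel among the 2 commands
from: at (-2,-1), heading east
1. spin(left) → at (-2,-1), heading north
2. arc(right, 2) → at (0,1), heading east
no rival 2-sequence matches.

spin(left), arc(right, 2)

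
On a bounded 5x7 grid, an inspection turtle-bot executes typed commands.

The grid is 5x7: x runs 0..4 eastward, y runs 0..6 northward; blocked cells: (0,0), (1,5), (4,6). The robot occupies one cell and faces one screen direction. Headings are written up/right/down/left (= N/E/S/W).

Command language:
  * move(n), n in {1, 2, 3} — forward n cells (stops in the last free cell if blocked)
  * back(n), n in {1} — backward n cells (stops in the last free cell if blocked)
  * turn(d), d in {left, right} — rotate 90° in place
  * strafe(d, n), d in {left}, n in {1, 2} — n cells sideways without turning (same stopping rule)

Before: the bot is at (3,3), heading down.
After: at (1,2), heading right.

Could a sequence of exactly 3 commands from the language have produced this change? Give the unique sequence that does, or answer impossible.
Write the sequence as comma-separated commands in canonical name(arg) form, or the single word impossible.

impossible

checked all 3-command options: none fits.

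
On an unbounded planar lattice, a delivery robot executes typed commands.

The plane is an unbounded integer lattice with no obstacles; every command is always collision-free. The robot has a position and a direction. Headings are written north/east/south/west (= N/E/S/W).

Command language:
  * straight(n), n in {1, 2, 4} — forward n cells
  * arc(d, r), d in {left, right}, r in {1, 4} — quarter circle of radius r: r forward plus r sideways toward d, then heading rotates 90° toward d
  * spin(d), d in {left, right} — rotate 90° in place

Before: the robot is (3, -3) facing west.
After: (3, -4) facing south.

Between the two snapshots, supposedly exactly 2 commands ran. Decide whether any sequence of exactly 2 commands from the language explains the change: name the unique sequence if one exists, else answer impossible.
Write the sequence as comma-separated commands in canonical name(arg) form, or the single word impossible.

spin(left), straight(1)

key: cell and facing (now S) both changed — the 2 commands mix motion and turning
initial: (3, -3) facing west
[1] after spin(left): (3, -3) facing south
[2] after straight(1): (3, -4) facing south
no other 2-command option fits: unique.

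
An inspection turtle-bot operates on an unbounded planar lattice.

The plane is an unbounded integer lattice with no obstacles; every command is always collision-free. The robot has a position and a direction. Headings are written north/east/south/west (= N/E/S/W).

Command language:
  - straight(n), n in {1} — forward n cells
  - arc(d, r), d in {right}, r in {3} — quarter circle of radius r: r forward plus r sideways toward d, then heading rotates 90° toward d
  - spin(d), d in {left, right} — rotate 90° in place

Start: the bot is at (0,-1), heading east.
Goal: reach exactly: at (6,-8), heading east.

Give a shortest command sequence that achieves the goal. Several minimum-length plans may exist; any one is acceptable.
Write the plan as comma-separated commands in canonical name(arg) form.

t0: at (0,-1), heading east
[1] after arc(right, 3): at (3,-4), heading south
[2] after spin(left): at (3,-4), heading east
[3] after arc(right, 3): at (6,-7), heading south
[4] after straight(1): at (6,-8), heading south
[5] after spin(left): at (6,-8), heading east
shorter routes all fall short; 5 is best.

arc(right, 3), spin(left), arc(right, 3), straight(1), spin(left)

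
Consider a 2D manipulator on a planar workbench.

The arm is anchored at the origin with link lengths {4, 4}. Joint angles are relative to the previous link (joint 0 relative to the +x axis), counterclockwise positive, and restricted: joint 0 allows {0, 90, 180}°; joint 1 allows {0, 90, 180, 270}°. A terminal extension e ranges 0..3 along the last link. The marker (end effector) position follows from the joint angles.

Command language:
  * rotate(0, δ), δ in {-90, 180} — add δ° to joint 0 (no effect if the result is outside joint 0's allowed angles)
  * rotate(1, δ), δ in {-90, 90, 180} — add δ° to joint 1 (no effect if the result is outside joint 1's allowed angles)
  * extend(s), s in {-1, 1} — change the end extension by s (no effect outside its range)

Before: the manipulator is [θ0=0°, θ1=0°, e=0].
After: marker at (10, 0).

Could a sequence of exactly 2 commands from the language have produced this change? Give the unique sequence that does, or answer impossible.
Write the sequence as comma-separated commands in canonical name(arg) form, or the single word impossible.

begin: [θ0=0°, θ1=0°, e=0]
step 1 (extend(1)): [θ0=0°, θ1=0°, e=1]
step 2 (extend(1)): [θ0=0°, θ1=0°, e=2]
uniquely the one of 49 2-step routes that fits.

extend(1), extend(1)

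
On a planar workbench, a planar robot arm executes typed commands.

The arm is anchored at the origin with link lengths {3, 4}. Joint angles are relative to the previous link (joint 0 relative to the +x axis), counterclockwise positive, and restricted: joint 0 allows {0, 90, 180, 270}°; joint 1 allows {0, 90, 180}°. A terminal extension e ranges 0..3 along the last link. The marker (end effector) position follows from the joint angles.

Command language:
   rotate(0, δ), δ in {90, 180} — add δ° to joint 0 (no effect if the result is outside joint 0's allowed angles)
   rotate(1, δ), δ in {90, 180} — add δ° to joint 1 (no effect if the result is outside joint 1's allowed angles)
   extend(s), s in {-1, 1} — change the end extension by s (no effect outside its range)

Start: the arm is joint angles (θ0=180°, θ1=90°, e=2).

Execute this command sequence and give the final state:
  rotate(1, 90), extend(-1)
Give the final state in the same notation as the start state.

joint angles (θ0=180°, θ1=180°, e=1)

t0: joint angles (θ0=180°, θ1=90°, e=2)
step 1 (rotate(1, 90)): joint angles (θ0=180°, θ1=180°, e=2)
step 2 (extend(-1)): joint angles (θ0=180°, θ1=180°, e=1)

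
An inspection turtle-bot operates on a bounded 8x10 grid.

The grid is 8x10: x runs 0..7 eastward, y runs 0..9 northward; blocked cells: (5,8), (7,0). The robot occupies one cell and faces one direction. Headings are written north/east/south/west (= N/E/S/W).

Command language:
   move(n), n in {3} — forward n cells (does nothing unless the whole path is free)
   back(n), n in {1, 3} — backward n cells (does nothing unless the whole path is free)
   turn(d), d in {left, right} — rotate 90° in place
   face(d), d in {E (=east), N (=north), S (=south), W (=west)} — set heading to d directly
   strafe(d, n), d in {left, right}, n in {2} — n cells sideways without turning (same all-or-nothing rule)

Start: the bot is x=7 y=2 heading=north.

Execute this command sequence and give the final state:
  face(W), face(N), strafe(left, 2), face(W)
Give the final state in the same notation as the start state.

x=5 y=2 heading=west

from: x=7 y=2 heading=north
[1] after face(W): x=7 y=2 heading=west
[2] after face(N): x=7 y=2 heading=north
[3] after strafe(left, 2): x=5 y=2 heading=north
[4] after face(W): x=5 y=2 heading=west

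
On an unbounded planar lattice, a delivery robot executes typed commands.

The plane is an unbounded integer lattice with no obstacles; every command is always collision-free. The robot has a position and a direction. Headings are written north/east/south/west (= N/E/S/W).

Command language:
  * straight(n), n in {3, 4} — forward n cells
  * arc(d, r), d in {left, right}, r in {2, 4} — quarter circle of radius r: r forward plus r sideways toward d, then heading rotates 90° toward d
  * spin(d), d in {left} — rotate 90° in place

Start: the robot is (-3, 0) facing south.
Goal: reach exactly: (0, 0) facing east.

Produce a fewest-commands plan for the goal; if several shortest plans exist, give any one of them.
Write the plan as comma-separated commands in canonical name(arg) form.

spin(left), straight(3)

initial: (-3, 0) facing south
step 1 (spin(left)): (-3, 0) facing east
step 2 (straight(3)): (0, 0) facing east
no 1-step plan works, so 2 is optimal.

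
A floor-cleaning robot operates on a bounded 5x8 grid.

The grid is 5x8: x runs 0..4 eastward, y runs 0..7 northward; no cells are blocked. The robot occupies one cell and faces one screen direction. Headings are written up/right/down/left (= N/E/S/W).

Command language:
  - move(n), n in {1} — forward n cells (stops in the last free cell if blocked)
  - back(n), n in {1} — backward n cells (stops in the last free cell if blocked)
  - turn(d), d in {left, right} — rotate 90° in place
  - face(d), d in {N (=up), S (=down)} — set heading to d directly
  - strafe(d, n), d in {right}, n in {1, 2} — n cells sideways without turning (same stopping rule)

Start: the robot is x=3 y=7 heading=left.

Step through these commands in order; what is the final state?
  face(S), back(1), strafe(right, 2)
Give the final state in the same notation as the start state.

x=1 y=7 heading=down

from: x=3 y=7 heading=left
[1] after face(S): x=3 y=7 heading=down
[2] after back(1): x=3 y=7 heading=down
[3] after strafe(right, 2): x=1 y=7 heading=down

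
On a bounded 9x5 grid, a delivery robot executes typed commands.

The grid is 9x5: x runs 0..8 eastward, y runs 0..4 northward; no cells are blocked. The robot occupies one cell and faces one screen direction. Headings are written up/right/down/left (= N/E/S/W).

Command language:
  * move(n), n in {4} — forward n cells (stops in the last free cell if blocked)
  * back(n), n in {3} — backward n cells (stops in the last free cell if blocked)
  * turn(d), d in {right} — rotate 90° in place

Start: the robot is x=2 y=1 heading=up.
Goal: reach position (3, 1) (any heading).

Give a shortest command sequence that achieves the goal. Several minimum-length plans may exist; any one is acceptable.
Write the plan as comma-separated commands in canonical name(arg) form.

turn(right), move(4), back(3)

begin: x=2 y=1 heading=up
[1] after turn(right): x=2 y=1 heading=right
[2] after move(4): x=6 y=1 heading=right
[3] after back(3): x=3 y=1 heading=right
no 2-step plan works, so 3 is optimal.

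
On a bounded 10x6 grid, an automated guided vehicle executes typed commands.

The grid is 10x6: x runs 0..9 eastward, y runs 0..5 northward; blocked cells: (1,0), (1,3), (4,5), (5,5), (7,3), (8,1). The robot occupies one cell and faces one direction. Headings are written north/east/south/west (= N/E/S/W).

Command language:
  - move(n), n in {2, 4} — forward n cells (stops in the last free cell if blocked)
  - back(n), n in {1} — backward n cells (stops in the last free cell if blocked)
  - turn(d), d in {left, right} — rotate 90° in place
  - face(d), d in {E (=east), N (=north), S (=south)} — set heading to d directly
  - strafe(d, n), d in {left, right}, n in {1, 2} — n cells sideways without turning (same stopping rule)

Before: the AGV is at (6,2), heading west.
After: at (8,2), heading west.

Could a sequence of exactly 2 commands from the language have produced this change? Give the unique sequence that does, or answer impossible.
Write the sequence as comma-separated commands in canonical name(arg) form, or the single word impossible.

back(1), back(1)

key: heading stays W — no command in the sequence turns
from: at (6,2), heading west
[1] after back(1): at (7,2), heading west
[2] after back(1): at (8,2), heading west
uniquely the one of 144 2-step routes that fits.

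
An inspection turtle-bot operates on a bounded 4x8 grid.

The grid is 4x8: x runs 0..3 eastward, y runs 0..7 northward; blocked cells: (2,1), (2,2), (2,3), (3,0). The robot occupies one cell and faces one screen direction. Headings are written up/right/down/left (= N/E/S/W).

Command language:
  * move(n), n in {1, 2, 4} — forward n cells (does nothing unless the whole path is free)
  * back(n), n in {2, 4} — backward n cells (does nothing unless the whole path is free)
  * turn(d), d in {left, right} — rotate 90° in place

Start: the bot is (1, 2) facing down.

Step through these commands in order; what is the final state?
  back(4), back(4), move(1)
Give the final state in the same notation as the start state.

(1, 5) facing down

begin: (1, 2) facing down
step 1 (back(4)): (1, 6) facing down
step 2 (back(4)): (1, 6) facing down
step 3 (move(1)): (1, 5) facing down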